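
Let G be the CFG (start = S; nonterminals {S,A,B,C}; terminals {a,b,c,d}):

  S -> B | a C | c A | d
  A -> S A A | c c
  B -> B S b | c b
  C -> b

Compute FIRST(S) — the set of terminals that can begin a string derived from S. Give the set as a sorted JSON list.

FIRST iteration:
pass 1:
  A via A→c c: +{c}
  B via B→c b: +{c}
  C via C→b: +{b}
  S via S→B: +{c}
  S via S→a C: +{a}
  S via S→d: +{d}
  FIRST(S)={a,c,d}  FIRST(A)={c}  FIRST(B)={c}  FIRST(C)={b}
pass 2:
  A via A→S A A: +{a,d}
  FIRST(S)={a,c,d}  FIRST(A)={a,c,d}  FIRST(B)={c}  FIRST(C)={b}
pass 3: done
  FIRST(S)={a,c,d}  FIRST(A)={a,c,d}  FIRST(B)={c}  FIRST(C)={b}

FIRST(S) = ["a", "c", "d"]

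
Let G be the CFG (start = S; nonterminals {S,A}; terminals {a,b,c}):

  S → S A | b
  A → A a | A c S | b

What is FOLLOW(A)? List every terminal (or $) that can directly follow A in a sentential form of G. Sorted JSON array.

FIRST sets, iterate to fixpoint:
[1]
  A via A→b: +{b}
  S via S→b: +{b}
  S: {b}  A: {b}
[2] done
  S: {b}  A: {b}

FOLLOW iteration:
FOLLOW(S) := {$}
pass 1:
  A→A a: FOLLOW(A) ⊇ FIRST(a) = {a}; new: +{a}
  A→A c S: FOLLOW(A) ⊇ FIRST(c) = {c}; new: +{c}
  A→A c S: FOLLOW(S) ⊇ FOLLOW(A) ⊇ {a,c}; new: +{a,c}
  S→S A: FOLLOW(S) ⊇ FIRST(A) = {b}; new: +{b}
  S→S A: FOLLOW(A) ⊇ FOLLOW(S) ⊇ {$,a,b,c}; new: +{$,b}
  S: {$,a,b,c}  A: {$,a,b,c}
pass 2: — fixpoint
  S: {$,a,b,c}  A: {$,a,b,c}

FOLLOW(A) = ["$", "a", "b", "c"]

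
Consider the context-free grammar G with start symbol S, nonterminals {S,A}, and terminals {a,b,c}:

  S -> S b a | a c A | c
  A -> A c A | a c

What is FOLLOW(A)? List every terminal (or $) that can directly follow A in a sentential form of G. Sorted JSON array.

FIRST sets, iterate to fixpoint:
pass 1:
  A via A→a c: +{a}
  S via S→a c A: +{a}
  S via S→c: +{c}
  FIRST[S]={a,c}  FIRST[A]={a}
pass 2: done
  FIRST[S]={a,c}  FIRST[A]={a}

FOLLOW iteration:
seed FOLLOW(S) with $
[1]
  A→A c A: FOLLOW(A) ⊇ FIRST(c) = {c}; new: +{c}
  S→S b a: FOLLOW(S) ⊇ FIRST(b) = {b}; new: +{b}
  S→a c A: FOLLOW(A) ⊇ FOLLOW(S) ⊇ {$,b}; new: +{$,b}
  FOLLOW[S]={$,b}  FOLLOW[A]={$,b,c}
[2] (no change)
  FOLLOW[S]={$,b}  FOLLOW[A]={$,b,c}

FOLLOW(A) = ["$", "b", "c"]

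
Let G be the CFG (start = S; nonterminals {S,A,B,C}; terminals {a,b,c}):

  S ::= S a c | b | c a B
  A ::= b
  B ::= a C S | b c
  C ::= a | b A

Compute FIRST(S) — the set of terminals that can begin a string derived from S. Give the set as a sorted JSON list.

FIRST sets, iterate to fixpoint:
pass 1:
  A via A→b: +{b}
  B via B→a C S: +{a}
  B via B→b c: +{b}
  C via C→a: +{a}
  C via C→b A: +{b}
  S via S→b: +{b}
  S via S→c a B: +{c}
  FIRST[S]={b,c}  FIRST[A]={b}  FIRST[B]={a,b}  FIRST[C]={a,b}
pass 2: (no change)
  FIRST[S]={b,c}  FIRST[A]={b}  FIRST[B]={a,b}  FIRST[C]={a,b}

FIRST(S) = ["b", "c"]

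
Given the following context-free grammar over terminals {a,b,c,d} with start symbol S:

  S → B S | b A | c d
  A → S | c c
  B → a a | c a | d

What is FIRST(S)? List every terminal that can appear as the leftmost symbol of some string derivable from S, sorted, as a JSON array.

FIRST iteration:
round 1:
  A via A→c c: +{c}
  B via B→a a: +{a}
  B via B→c a: +{c}
  B via B→d: +{d}
  S via S→B S: +{a,c,d}
  S via S→b A: +{b}
  FIRST(S)={a,b,c,d}  FIRST(A)={c}  FIRST(B)={a,c,d}
round 2:
  A via A→S: +{a,b,d}
  FIRST(S)={a,b,c,d}  FIRST(A)={a,b,c,d}  FIRST(B)={a,c,d}
round 3: (no change)
  FIRST(S)={a,b,c,d}  FIRST(A)={a,b,c,d}  FIRST(B)={a,c,d}

FIRST(S) = ["a", "b", "c", "d"]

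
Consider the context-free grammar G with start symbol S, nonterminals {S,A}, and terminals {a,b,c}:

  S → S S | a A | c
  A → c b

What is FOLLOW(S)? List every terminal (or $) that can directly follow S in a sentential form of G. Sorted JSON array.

FIRST sets, iterate to fixpoint:
iter 1:
  A via A→c b: +{c}
  S via S→a A: +{a}
  S via S→c: +{c}
  FIRST[S]={a,c}  FIRST[A]={c}
iter 2: (no change)
  FIRST[S]={a,c}  FIRST[A]={c}

FOLLOW sets:
initialize: $ ∈ FOLLOW(S)
pass 1:
  S→S S: FOLLOW(S) ⊇ FIRST(S) = {a,c}; new: +{a,c}
  S→a A: FOLLOW(A) ⊇ FOLLOW(S) ⊇ {$,a,c}; new: +{$,a,c}
  FOLLOW[S]={$,a,c}  FOLLOW[A]={$,a,c}
pass 2: — fixpoint
  FOLLOW[S]={$,a,c}  FOLLOW[A]={$,a,c}

FOLLOW(S) = ["$", "a", "c"]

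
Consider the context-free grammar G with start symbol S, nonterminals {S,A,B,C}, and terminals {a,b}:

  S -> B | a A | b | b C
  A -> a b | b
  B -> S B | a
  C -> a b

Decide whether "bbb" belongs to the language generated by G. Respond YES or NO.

CNF form of G:
  S -> S B | T0 A | T1 C | a | b
  A -> T0 T1 | b
  B -> S B | a
  C -> T0 T1
  T0 -> a
  T1 -> b

Fill CYK table bottom-up:
  [0..0]={A,S,T1}  "b"  orig:{A,S}
  [1..1]={A,S,T1}  "b"  orig:{A,S}
  [2..2]={A,S,T1}  "b"  orig:{A,S}
  [0..1]=∅  "bb"
  [1..2]=∅  "bb"
  [0..2]=∅  "bbb"

S ∉ T[0,2] ⇒ NO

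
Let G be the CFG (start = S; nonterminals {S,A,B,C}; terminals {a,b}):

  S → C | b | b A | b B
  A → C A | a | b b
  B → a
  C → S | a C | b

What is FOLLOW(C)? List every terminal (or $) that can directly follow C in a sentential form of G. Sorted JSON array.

FIRST sets, iterate to fixpoint:
pass 1:
  A via A→a: +{a}
  A via A→b b: +{b}
  B via B→a: +{a}
  C via C→a C: +{a}
  C via C→b: +{b}
  S via S→C: +{a,b}
  FIRST[S]={a,b}  FIRST[A]={a,b}  FIRST[B]={a}  FIRST[C]={a,b}
pass 2: (stable)
  FIRST[S]={a,b}  FIRST[A]={a,b}  FIRST[B]={a}  FIRST[C]={a,b}

Compute FOLLOW by fixpoint:
initialize: $ ∈ FOLLOW(S)
iter 1:
  A→C A: FOLLOW(C) ⊇ FIRST(A) = {a,b}; new: +{a,b}
  C→S: FOLLOW(S) ⊇ FOLLOW(C) ⊇ {a,b}; new: +{a,b}
  S→C: FOLLOW(C) ⊇ FOLLOW(S) ⊇ {$,a,b}; new: +{$}
  S→b A: FOLLOW(A) ⊇ FOLLOW(S) ⊇ {$,a,b}; new: +{$,a,b}
  S→b B: FOLLOW(B) ⊇ FOLLOW(S) ⊇ {$,a,b}; new: +{$,a,b}
  FOLLOW[S]={$,a,b}  FOLLOW[A]={$,a,b}  FOLLOW[B]={$,a,b}  FOLLOW[C]={$,a,b}
iter 2: — fixpoint
  FOLLOW[S]={$,a,b}  FOLLOW[A]={$,a,b}  FOLLOW[B]={$,a,b}  FOLLOW[C]={$,a,b}

FOLLOW(C) = ["$", "a", "b"]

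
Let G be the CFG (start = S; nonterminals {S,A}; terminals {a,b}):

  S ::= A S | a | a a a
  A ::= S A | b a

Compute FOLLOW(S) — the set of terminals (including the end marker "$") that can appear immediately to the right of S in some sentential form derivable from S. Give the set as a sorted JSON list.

Compute FIRST by fixpoint:
[1]
  A via A→b a: +{b}
  S via S→A S: +{b}
  S via S→a: +{a}
  FIRST[S]={a,b}  FIRST[A]={b}
[2]
  A via A→S A: +{a}
  FIRST[S]={a,b}  FIRST[A]={a,b}
[3] done
  FIRST[S]={a,b}  FIRST[A]={a,b}

FOLLOW sets:
seed FOLLOW(S) with $
iter 1:
  A→S A: FOLLOW(S) ⊇ FIRST(A) = {a,b}; new: +{a,b}
  S→A S: FOLLOW(A) ⊇ FIRST(S) = {a,b}; new: +{a,b}
  S: {$,a,b}  A: {a,b}
iter 2: (no change)
  S: {$,a,b}  A: {a,b}

FOLLOW(S) = ["$", "a", "b"]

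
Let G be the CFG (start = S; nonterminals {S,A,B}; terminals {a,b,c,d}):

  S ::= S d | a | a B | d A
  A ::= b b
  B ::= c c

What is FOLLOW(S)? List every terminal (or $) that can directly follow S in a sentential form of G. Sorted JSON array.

FIRST iteration:
iter 1:
  A via A→b b: +{b}
  B via B→c c: +{c}
  S via S→a: +{a}
  S via S→d A: +{d}
  FIRST(S)={a,d}  FIRST(A)={b}  FIRST(B)={c}
iter 2: (no change)
  FIRST(S)={a,d}  FIRST(A)={b}  FIRST(B)={c}

Compute FOLLOW by fixpoint:
FOLLOW(S) := {$}
pass 1:
  S→S d: FOLLOW(S) ⊇ FIRST(d) = {d}; new: +{d}
  S→a B: FOLLOW(B) ⊇ FOLLOW(S) ⊇ {$,d}; new: +{$,d}
  S→d A: FOLLOW(A) ⊇ FOLLOW(S) ⊇ {$,d}; new: +{$,d}
  S: {$,d}  A: {$,d}  B: {$,d}
pass 2: (stable)
  S: {$,d}  A: {$,d}  B: {$,d}

FOLLOW(S) = ["$", "d"]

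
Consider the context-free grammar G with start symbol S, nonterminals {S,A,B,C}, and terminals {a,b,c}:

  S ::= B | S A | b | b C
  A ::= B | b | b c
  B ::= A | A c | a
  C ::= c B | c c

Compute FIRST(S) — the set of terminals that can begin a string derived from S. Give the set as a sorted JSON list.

FIRST sets, iterate to fixpoint:
[1]
  A via A→b: +{b}
  B via B→A: +{b}
  B via B→a: +{a}
  C via C→c B: +{c}
  S via S→B: +{a,b}
  S: {a,b}  A: {b}  B: {a,b}  C: {c}
[2]
  A via A→B: +{a}
  S: {a,b}  A: {a,b}  B: {a,b}  C: {c}
[3] (stable)
  S: {a,b}  A: {a,b}  B: {a,b}  C: {c}

FIRST(S) = ["a", "b"]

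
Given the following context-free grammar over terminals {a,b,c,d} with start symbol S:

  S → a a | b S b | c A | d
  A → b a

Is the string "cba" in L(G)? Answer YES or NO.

CNF form of G:
  S -> T0 X3 | T1 T1 | T2 A | d
  A -> T0 T1
  T0 -> b
  T1 -> a
  T2 -> c
  X3 -> S T0

Fill CYK table bottom-up:
  [0..0]={T2}  "c"  orig:{}
  [1..1]={T0}  "b"  orig:{}
  [2..2]={T1}  "a"  orig:{}
  [0..1]=∅  "cb"
  [1..2]={A}  "ba"
  [0..2]={S}  "cba"

S ∈ T[0,2] ⇒ YES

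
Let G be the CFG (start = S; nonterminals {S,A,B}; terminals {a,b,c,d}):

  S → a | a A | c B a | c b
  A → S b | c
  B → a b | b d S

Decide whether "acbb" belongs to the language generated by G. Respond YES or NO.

CNF form of G:
  S -> T1 A | T3 T0 | T3 X5 | a
  A -> S T0 | c
  B -> T0 X4 | T1 T0
  T0 -> b
  T1 -> a
  T2 -> d
  T3 -> c
  X4 -> T2 S
  X5 -> B T1

CYK fill:
  cell(0,0) a: {S,T1}  orig:{S}
  cell(1,1) c: {A,T3}  orig:{A}
  cell(2,2) b: {T0}  orig:{}
  cell(3,3) b: {T0}  orig:{}
  cell(0,1) ac: {S}
  cell(1,2) cb: {S}
  cell(2,3) bb: ∅
  cell(0,2) acb: {A}
  cell(1,3) cbb: {A}
  cell(0,3) acbb: {S}

S ∈ T[0,3] ⇒ YES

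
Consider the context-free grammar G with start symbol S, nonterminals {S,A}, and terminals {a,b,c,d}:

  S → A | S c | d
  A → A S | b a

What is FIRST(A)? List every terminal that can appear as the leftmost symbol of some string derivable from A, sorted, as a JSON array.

FIRST sets, iterate to fixpoint:
round 1:
  A via A→b a: +{b}
  S via S→A: +{b}
  S via S→d: +{d}
  FIRST[S]={b,d}  FIRST[A]={b}
round 2: (no change)
  FIRST[S]={b,d}  FIRST[A]={b}

FIRST(A) = ["b"]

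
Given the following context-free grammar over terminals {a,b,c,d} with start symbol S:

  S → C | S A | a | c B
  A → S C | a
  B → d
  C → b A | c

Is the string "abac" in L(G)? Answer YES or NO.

CNF form of G:
  S -> S A | T0 A | T1 B | a | c
  A -> S C | a
  B -> d
  C -> T0 A | c
  T0 -> b
  T1 -> c

CYK fill:
  cell(0,0) a: {A,S}
  cell(1,1) b: {T0}  orig:{}
  cell(2,2) a: {A,S}
  cell(3,3) c: {C,S,T1}  orig:{C,S}
  cell(0,1) ab: ∅
  cell(1,2) ba: {C,S}
  cell(2,3) ac: {A}
  cell(0,2) aba: {A}
  cell(1,3) bac: {A,C,S}
  cell(0,3) abac: {A,S}

S ∈ T[0,3] ⇒ YES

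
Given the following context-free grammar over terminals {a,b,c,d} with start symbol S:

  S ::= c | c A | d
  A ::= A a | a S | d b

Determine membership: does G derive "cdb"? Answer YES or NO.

Convert to CNF:
  S -> T3 A | c | d
  A -> A T0 | T0 S | T1 T2
  T0 -> a
  T1 -> d
  T2 -> b
  T3 -> c

CYK fill:
  T[0,0] 'c' = {S,T3}  orig:{S}
  T[1,1] 'd' = {S,T1}  orig:{S}
  T[2,2] 'b' = {T2}  orig:{}
  T[0,1] 'cd' = ∅
  T[1,2] 'db' = {A}
  T[0,2] 'cdb' = {S}

S ∈ T[0,2] ⇒ YES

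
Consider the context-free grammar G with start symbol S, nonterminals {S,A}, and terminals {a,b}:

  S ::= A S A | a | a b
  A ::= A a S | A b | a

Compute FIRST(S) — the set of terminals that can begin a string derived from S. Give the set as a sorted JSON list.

FIRST sets, iterate to fixpoint:
round 1:
  A via A→a: +{a}
  S via S→A S A: +{a}
  FIRST[S]={a}  FIRST[A]={a}
round 2: (no change)
  FIRST[S]={a}  FIRST[A]={a}

FIRST(S) = ["a"]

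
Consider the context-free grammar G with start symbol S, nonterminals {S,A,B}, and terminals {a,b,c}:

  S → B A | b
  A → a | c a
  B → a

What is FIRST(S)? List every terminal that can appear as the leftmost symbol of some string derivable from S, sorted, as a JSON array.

Compute FIRST by fixpoint:
round 1:
  A via A→a: +{a}
  A via A→c a: +{c}
  B via B→a: +{a}
  S via S→B A: +{a}
  S via S→b: +{b}
  FIRST(S)={a,b}  FIRST(A)={a,c}  FIRST(B)={a}
round 2: done
  FIRST(S)={a,b}  FIRST(A)={a,c}  FIRST(B)={a}

FIRST(S) = ["a", "b"]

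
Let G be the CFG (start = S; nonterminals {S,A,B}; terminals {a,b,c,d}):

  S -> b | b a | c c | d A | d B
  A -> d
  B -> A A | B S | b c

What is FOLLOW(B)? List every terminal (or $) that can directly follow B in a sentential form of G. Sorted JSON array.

FIRST sets, iterate to fixpoint:
round 1:
  A via A→d: +{d}
  B via B→A A: +{d}
  B via B→b c: +{b}
  S via S→b: +{b}
  S via S→c c: +{c}
  S via S→d A: +{d}
  FIRST(S)={b,c,d}  FIRST(A)={d}  FIRST(B)={b,d}
round 2: (stable)
  FIRST(S)={b,c,d}  FIRST(A)={d}  FIRST(B)={b,d}

Compute FOLLOW by fixpoint:
initialize: $ ∈ FOLLOW(S)
iter 1:
  B→A A: FOLLOW(A) ⊇ FIRST(A) = {d}; new: +{d}
  B→B S: FOLLOW(B) ⊇ FIRST(S) = {b,c,d}; new: +{b,c,d}
  B→B S: FOLLOW(S) ⊇ FOLLOW(B) ⊇ {b,c,d}; new: +{b,c,d}
  S→d A: FOLLOW(A) ⊇ FOLLOW(S) ⊇ {$,b,c,d}; new: +{$,b,c}
  S→d B: FOLLOW(B) ⊇ FOLLOW(S) ⊇ {$,b,c,d}; new: +{$}
  S: {$,b,c,d}  A: {$,b,c,d}  B: {$,b,c,d}
iter 2: (stable)
  S: {$,b,c,d}  A: {$,b,c,d}  B: {$,b,c,d}

FOLLOW(B) = ["$", "b", "c", "d"]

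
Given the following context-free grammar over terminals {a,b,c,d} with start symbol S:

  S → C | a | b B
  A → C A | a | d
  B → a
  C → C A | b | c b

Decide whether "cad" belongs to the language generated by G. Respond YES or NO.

CNF form of G:
  S -> C A | T0 T1 | T1 B | a | b
  A -> C A | a | d
  B -> a
  C -> C A | T0 T1 | b
  T0 -> c
  T1 -> b

Fill CYK table bottom-up:
  T[0,0] 'c' = {T0}  orig:{}
  T[1,1] 'a' = {A,B,S}
  T[2,2] 'd' = {A}
  T[0,1] 'ca' = ∅
  T[1,2] 'ad' = ∅
  T[0,2] 'cad' = ∅

S ∉ T[0,2] ⇒ NO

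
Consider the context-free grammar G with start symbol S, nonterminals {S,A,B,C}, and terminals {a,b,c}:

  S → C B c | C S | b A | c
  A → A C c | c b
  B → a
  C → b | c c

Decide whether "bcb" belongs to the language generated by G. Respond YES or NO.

Convert to CNF:
  S -> C S | C X3 | T1 A | c
  A -> A X2 | T0 T1
  B -> a
  C -> T0 T0 | b
  T0 -> c
  T1 -> b
  X2 -> C T0
  X3 -> B T0

Fill CYK table bottom-up:
  T[0,0] 'b' = {C,T1}  orig:{C}
  T[1,1] 'c' = {S,T0}  orig:{S}
  T[2,2] 'b' = {C,T1}  orig:{C}
  T[0,1] 'bc' = {S,X2}  orig:{S}
  T[1,2] 'cb' = {A}
  T[0,2] 'bcb' = {S}

S ∈ T[0,2] ⇒ YES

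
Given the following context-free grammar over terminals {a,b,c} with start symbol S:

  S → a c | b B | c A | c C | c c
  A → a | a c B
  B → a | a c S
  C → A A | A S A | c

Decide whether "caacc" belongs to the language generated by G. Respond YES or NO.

CNF form of G:
  S -> T0 T1 | T1 A | T1 C | T1 T1 | T2 B
  A -> T0 X3 | a
  B -> T0 X4 | a
  C -> A A | A X5 | c
  T0 -> a
  T1 -> c
  T2 -> b
  X3 -> T1 B
  X4 -> T1 S
  X5 -> S A

CYK fill:
  [0..0]={C,T1}  "c"  orig:{C}
  [1..1]={A,B,T0}  "a"  orig:{A,B}
  [2..2]={A,B,T0}  "a"  orig:{A,B}
  [3..3]={C,T1}  "c"  orig:{C}
  [4..4]={C,T1}  "c"  orig:{C}
  [0..1]={S,X3}  "ca"  orig:{S}
  [1..2]={C}  "aa"
  [2..3]={S}  "ac"
  [3..4]={S}  "cc"
  [0..2]={S,X5}  "caa"  orig:{S}
  [1..3]=∅  "aac"
  [2..4]=∅  "acc"
  [0..3]=∅  "caac"
  [1..4]=∅  "aacc"
  [0..4]=∅  "caacc"

S ∉ T[0,4] ⇒ NO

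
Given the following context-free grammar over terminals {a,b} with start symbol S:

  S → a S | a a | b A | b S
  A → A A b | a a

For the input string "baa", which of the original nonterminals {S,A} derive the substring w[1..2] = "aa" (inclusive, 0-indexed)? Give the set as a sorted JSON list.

CNF form of G:
  S -> T0 A | T0 S | T1 S | T1 T1
  A -> A X2 | T1 T1
  T0 -> b
  T1 -> a
  X2 -> A T0

CYK table (by increasing span) (cells [i..j] with 1 ≤ i ≤ j ≤ 2 only):
  cell(1,1) a: {T1}  orig:{}
  cell(2,2) a: {T1}  orig:{}
  cell(1,2) aa: {A,S}

Original NTs in T[1,2] deriving "aa": ["A", "S"]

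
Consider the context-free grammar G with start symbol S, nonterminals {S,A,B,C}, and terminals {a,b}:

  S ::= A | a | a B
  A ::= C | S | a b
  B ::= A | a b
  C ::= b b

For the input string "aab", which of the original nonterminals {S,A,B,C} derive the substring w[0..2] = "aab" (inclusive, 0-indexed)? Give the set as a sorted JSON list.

CNF form of G:
  S -> T0 B | T0 T1 | T1 T1 | a
  A -> T0 B | T0 T1 | T1 T1 | a
  B -> T0 B | T0 T1 | T1 T1 | a
  C -> T1 T1
  T0 -> a
  T1 -> b

CYK table (by increasing span) — only the sub-triangle for w[0..2]:
  cell(0,0) a: {A,B,S,T0}  orig:{A,B,S}
  cell(1,1) a: {A,B,S,T0}  orig:{A,B,S}
  cell(2,2) b: {T1}  orig:{}
  cell(0,1) aa: {A,B,S}
  cell(1,2) ab: {A,B,S}
  cell(0,2) aab: {A,B,S}

Original NTs in T[0,2] deriving "aab": ["A", "B", "S"]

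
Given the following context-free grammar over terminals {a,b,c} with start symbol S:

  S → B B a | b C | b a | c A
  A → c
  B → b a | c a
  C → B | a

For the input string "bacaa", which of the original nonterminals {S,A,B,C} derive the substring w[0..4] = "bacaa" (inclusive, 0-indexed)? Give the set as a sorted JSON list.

Convert to CNF:
  S -> B X3 | T0 C | T0 T1 | T2 A
  A -> c
  B -> T0 T1 | T2 T1
  C -> T0 T1 | T2 T1 | a
  T0 -> b
  T1 -> a
  T2 -> c
  X3 -> B T1

CYK table (by increasing span) — only the sub-triangle for w[0..4]:
  cell(0,0) b: {T0}  orig:{}
  cell(1,1) a: {C,T1}  orig:{C}
  cell(2,2) c: {A,T2}  orig:{A}
  cell(3,3) a: {C,T1}  orig:{C}
  cell(4,4) a: {C,T1}  orig:{C}
  cell(0,1) ba: {B,C,S}
  cell(1,2) ac: ∅
  cell(2,3) ca: {B,C}
  cell(3,4) aa: ∅
  cell(0,2) bac: ∅
  cell(1,3) aca: ∅
  cell(2,4) caa: {X3}  orig:{}
  cell(0,3) baca: ∅
  cell(1,4) acaa: ∅
  cell(0,4) bacaa: {S}

Original NTs in T[0,4] deriving "bacaa": ["S"]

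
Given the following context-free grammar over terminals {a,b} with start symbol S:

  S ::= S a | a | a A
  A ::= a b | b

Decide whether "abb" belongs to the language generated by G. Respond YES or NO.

CNF form of G:
  S -> S T0 | T0 A | a
  A -> T0 T1 | b
  T0 -> a
  T1 -> b

Fill CYK table bottom-up:
  cell(0,0) a: {S,T0}  orig:{S}
  cell(1,1) b: {A,T1}  orig:{A}
  cell(2,2) b: {A,T1}  orig:{A}
  cell(0,1) ab: {A,S}
  cell(1,2) bb: ∅
  cell(0,2) abb: ∅

S ∉ T[0,2] ⇒ NO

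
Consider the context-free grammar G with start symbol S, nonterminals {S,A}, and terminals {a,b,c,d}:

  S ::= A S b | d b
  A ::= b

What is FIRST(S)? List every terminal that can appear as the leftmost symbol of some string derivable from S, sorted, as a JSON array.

FIRST iteration:
pass 1:
  A via A→b: +{b}
  S via S→A S b: +{b}
  S via S→d b: +{d}
  FIRST[S]={b,d}  FIRST[A]={b}
pass 2: — fixpoint
  FIRST[S]={b,d}  FIRST[A]={b}

FIRST(S) = ["b", "d"]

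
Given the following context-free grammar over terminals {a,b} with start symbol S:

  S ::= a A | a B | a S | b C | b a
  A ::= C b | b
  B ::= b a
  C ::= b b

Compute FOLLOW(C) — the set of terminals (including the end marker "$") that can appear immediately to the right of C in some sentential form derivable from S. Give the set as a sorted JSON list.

Compute FIRST by fixpoint:
pass 1:
  A via A→b: +{b}
  B via B→b a: +{b}
  C via C→b b: +{b}
  S via S→a A: +{a}
  S via S→b C: +{b}
  FIRST(S)={a,b}  FIRST(A)={b}  FIRST(B)={b}  FIRST(C)={b}
pass 2: (stable)
  FIRST(S)={a,b}  FIRST(A)={b}  FIRST(B)={b}  FIRST(C)={b}

FOLLOW sets:
FOLLOW(S) := {$}
[1]
  A→C b: FOLLOW(C) ⊇ FIRST(b) = {b}; new: +{b}
  S→a A: FOLLOW(A) ⊇ FOLLOW(S) ⊇ {$}; new: +{$}
  S→a B: FOLLOW(B) ⊇ FOLLOW(S) ⊇ {$}; new: +{$}
  S→b C: FOLLOW(C) ⊇ FOLLOW(S) ⊇ {$}; new: +{$}
  FOLLOW(S)={$}  FOLLOW(A)={$}  FOLLOW(B)={$}  FOLLOW(C)={$,b}
[2] — fixpoint
  FOLLOW(S)={$}  FOLLOW(A)={$}  FOLLOW(B)={$}  FOLLOW(C)={$,b}

FOLLOW(C) = ["$", "b"]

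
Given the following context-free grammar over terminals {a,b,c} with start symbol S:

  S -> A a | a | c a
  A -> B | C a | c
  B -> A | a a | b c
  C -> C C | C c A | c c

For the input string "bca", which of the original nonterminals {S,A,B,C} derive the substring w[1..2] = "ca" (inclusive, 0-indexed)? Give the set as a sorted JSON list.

Convert to CNF:
  S -> A T0 | T2 T0 | a
  A -> C T0 | T0 T0 | T1 T2 | c
  B -> C T0 | T0 T0 | T1 T2 | c
  C -> C C | C X3 | T2 T2
  T0 -> a
  T1 -> b
  T2 -> c
  X3 -> T2 A

CYK table (by increasing span) — only the sub-triangle for w[1..2]:
  cell(1,1) c: {A,B,T2}  orig:{A,B}
  cell(2,2) a: {S,T0}  orig:{S}
  cell(1,2) ca: {S}

Original NTs in T[1,2] deriving "ca": ["S"]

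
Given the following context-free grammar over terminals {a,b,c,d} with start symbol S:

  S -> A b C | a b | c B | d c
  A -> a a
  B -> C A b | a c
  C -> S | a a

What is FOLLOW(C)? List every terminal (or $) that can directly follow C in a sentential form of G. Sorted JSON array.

Compute FIRST by fixpoint:
iter 1:
  A via A→a a: +{a}
  B via B→a c: +{a}
  C via C→a a: +{a}
  S via S→A b C: +{a}
  S via S→c B: +{c}
  S via S→d c: +{d}
  FIRST(S)={a,c,d}  FIRST(A)={a}  FIRST(B)={a}  FIRST(C)={a}
iter 2:
  C via C→S: +{c,d}
  FIRST(S)={a,c,d}  FIRST(A)={a}  FIRST(B)={a}  FIRST(C)={a,c,d}
iter 3:
  B via B→C A b: +{c,d}
  FIRST(S)={a,c,d}  FIRST(A)={a}  FIRST(B)={a,c,d}  FIRST(C)={a,c,d}
iter 4: — fixpoint
  FIRST(S)={a,c,d}  FIRST(A)={a}  FIRST(B)={a,c,d}  FIRST(C)={a,c,d}

Compute FOLLOW by fixpoint:
initialize: $ ∈ FOLLOW(S)
iter 1:
  B→C A b: FOLLOW(C) ⊇ FIRST(A) = {a}; new: +{a}
  B→C A b: FOLLOW(A) ⊇ FIRST(b) = {b}; new: +{b}
  C→S: FOLLOW(S) ⊇ FOLLOW(C) ⊇ {a}; new: +{a}
  S→A b C: FOLLOW(C) ⊇ FOLLOW(S) ⊇ {$,a}; new: +{$}
  S→c B: FOLLOW(B) ⊇ FOLLOW(S) ⊇ {$,a}; new: +{$,a}
  FOLLOW(S)={$,a}  FOLLOW(A)={b}  FOLLOW(B)={$,a}  FOLLOW(C)={$,a}
iter 2: — fixpoint
  FOLLOW(S)={$,a}  FOLLOW(A)={b}  FOLLOW(B)={$,a}  FOLLOW(C)={$,a}

FOLLOW(C) = ["$", "a"]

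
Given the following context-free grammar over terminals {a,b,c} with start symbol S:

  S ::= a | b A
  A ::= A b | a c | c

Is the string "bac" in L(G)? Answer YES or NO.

Convert to CNF:
  S -> T0 A | a
  A -> A T0 | T1 T2 | c
  T0 -> b
  T1 -> a
  T2 -> c

Fill CYK table bottom-up:
  T[0,0] 'b' = {T0}  orig:{}
  T[1,1] 'a' = {S,T1}  orig:{S}
  T[2,2] 'c' = {A,T2}  orig:{A}
  T[0,1] 'ba' = ∅
  T[1,2] 'ac' = {A}
  T[0,2] 'bac' = {S}

S ∈ T[0,2] ⇒ YES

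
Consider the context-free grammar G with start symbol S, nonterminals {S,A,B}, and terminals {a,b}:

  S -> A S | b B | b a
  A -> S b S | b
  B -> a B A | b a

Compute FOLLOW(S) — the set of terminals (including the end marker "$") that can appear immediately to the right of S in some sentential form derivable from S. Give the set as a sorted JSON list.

FIRST sets, iterate to fixpoint:
[1]
  A via A→b: +{b}
  B via B→a B A: +{a}
  B via B→b a: +{b}
  S via S→A S: +{b}
  FIRST[S]={b}  FIRST[A]={b}  FIRST[B]={a,b}
[2] (stable)
  FIRST[S]={b}  FIRST[A]={b}  FIRST[B]={a,b}

FOLLOW iteration:
initialize: $ ∈ FOLLOW(S)
pass 1:
  A→S b S: FOLLOW(S) ⊇ FIRST(b) = {b}; new: +{b}
  B→a B A: FOLLOW(B) ⊇ FIRST(A) = {b}; new: +{b}
  B→a B A: FOLLOW(A) ⊇ FOLLOW(B) ⊇ {b}; new: +{b}
  S→b B: FOLLOW(B) ⊇ FOLLOW(S) ⊇ {$,b}; new: +{$}
  S: {$,b}  A: {b}  B: {$,b}
pass 2:
  B→a B A: FOLLOW(A) ⊇ FOLLOW(B) ⊇ {$,b}; new: +{$}
  S: {$,b}  A: {$,b}  B: {$,b}
pass 3: done
  S: {$,b}  A: {$,b}  B: {$,b}

FOLLOW(S) = ["$", "b"]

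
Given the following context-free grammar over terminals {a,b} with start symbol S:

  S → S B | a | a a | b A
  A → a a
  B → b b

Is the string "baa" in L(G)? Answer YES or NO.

CNF form of G:
  S -> S B | T0 T0 | T1 A | a
  A -> T0 T0
  B -> T1 T1
  T0 -> a
  T1 -> b

CYK fill:
  [0..0]={T1}  "b"  orig:{}
  [1..1]={S,T0}  "a"  orig:{S}
  [2..2]={S,T0}  "a"  orig:{S}
  [0..1]=∅  "ba"
  [1..2]={A,S}  "aa"
  [0..2]={S}  "baa"

S ∈ T[0,2] ⇒ YES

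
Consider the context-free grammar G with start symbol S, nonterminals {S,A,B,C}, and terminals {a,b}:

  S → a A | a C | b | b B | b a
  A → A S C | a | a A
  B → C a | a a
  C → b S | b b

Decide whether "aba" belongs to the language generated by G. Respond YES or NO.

CNF form of G:
  S -> T0 A | T0 C | T1 B | T1 T0 | b
  A -> A X2 | T0 A | a
  B -> C T0 | T0 T0
  C -> T1 S | T1 T1
  T0 -> a
  T1 -> b
  X2 -> S C

CYK fill:
  T[0,0] 'a' = {A,T0}  orig:{A}
  T[1,1] 'b' = {S,T1}  orig:{S}
  T[2,2] 'a' = {A,T0}  orig:{A}
  T[0,1] 'ab' = ∅
  T[1,2] 'ba' = {S}
  T[0,2] 'aba' = ∅

S ∉ T[0,2] ⇒ NO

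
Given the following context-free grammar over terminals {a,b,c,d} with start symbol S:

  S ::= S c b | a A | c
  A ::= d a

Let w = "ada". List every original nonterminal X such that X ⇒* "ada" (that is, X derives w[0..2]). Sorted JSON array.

Convert to CNF:
  S -> S X4 | T1 A | c
  A -> T0 T1
  T0 -> d
  T1 -> a
  T2 -> c
  T3 -> b
  X4 -> T2 T3

Fill CYK table bottom-up, restricted to cells inside w[0..2]:
  cell(0,0) a: {T1}  orig:{}
  cell(1,1) d: {T0}  orig:{}
  cell(2,2) a: {T1}  orig:{}
  cell(0,1) ad: ∅
  cell(1,2) da: {A}
  cell(0,2) ada: {S}

Original NTs in T[0,2] deriving "ada": ["S"]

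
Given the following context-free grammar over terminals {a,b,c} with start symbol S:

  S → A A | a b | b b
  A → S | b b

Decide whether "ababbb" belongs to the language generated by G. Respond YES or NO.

Convert to CNF:
  S -> A A | T0 T1 | T1 T1
  A -> A A | T0 T1 | T1 T1
  T0 -> a
  T1 -> b

CYK table (by increasing span):
  cell(0,0) a: {T0}  orig:{}
  cell(1,1) b: {T1}  orig:{}
  cell(2,2) a: {T0}  orig:{}
  cell(3,3) b: {T1}  orig:{}
  cell(4,4) b: {T1}  orig:{}
  cell(5,5) b: {T1}  orig:{}
  cell(0,1) ab: {A,S}
  cell(1,2) ba: ∅
  cell(2,3) ab: {A,S}
  cell(3,4) bb: {A,S}
  cell(4,5) bb: {A,S}
  cell(0,2) aba: ∅
  cell(1,3) bab: ∅
  cell(2,4) abb: ∅
  cell(3,5) bbb: ∅
  cell(0,3) abab: {A,S}
  cell(1,4) babb: ∅
  cell(2,5) abbb: {A,S}
  cell(0,4) ababb: ∅
  cell(1,5) babbb: ∅
  cell(0,5) ababbb: {A,S}

S ∈ T[0,5] ⇒ YES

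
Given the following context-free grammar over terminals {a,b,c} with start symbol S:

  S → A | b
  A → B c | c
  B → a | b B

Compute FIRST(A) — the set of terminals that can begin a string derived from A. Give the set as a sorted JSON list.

Compute FIRST by fixpoint:
[1]
  A via A→c: +{c}
  B via B→a: +{a}
  B via B→b B: +{b}
  S via S→A: +{c}
  S via S→b: +{b}
  FIRST[S]={b,c}  FIRST[A]={c}  FIRST[B]={a,b}
[2]
  A via A→B c: +{a,b}
  S via S→A: +{a}
  FIRST[S]={a,b,c}  FIRST[A]={a,b,c}  FIRST[B]={a,b}
[3] done
  FIRST[S]={a,b,c}  FIRST[A]={a,b,c}  FIRST[B]={a,b}

FIRST(A) = ["a", "b", "c"]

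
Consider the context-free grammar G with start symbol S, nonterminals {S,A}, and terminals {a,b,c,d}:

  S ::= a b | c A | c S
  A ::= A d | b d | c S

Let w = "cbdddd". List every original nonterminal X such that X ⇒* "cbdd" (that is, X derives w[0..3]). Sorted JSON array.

CNF form of G:
  S -> T2 A | T2 S | T3 T1
  A -> A T0 | T1 T0 | T2 S
  T0 -> d
  T1 -> b
  T2 -> c
  T3 -> a

Fill CYK table bottom-up (cells [i..j] with 0 ≤ i ≤ j ≤ 3 only):
  cell(0,0) c: {T2}  orig:{}
  cell(1,1) b: {T1}  orig:{}
  cell(2,2) d: {T0}  orig:{}
  cell(3,3) d: {T0}  orig:{}
  cell(0,1) cb: ∅
  cell(1,2) bd: {A}
  cell(2,3) dd: ∅
  cell(0,2) cbd: {S}
  cell(1,3) bdd: {A}
  cell(0,3) cbdd: {S}

Original NTs in T[0,3] deriving "cbdd": ["S"]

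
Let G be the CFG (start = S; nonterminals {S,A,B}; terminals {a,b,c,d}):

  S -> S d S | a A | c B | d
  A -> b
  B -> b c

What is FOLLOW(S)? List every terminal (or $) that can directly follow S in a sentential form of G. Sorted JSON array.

FIRST iteration:
[1]
  A via A→b: +{b}
  B via B→b c: +{b}
  S via S→a A: +{a}
  S via S→c B: +{c}
  S via S→d: +{d}
  FIRST[S]={a,c,d}  FIRST[A]={b}  FIRST[B]={b}
[2] done
  FIRST[S]={a,c,d}  FIRST[A]={b}  FIRST[B]={b}

Compute FOLLOW by fixpoint:
initialize: $ ∈ FOLLOW(S)
[1]
  S→S d S: FOLLOW(S) ⊇ FIRST(d) = {d}; new: +{d}
  S→a A: FOLLOW(A) ⊇ FOLLOW(S) ⊇ {$,d}; new: +{$,d}
  S→c B: FOLLOW(B) ⊇ FOLLOW(S) ⊇ {$,d}; new: +{$,d}
  FOLLOW[S]={$,d}  FOLLOW[A]={$,d}  FOLLOW[B]={$,d}
[2] (no change)
  FOLLOW[S]={$,d}  FOLLOW[A]={$,d}  FOLLOW[B]={$,d}

FOLLOW(S) = ["$", "d"]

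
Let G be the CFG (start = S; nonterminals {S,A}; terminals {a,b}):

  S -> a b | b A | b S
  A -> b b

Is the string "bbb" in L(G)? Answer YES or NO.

CNF form of G:
  S -> T0 A | T0 S | T1 T0
  A -> T0 T0
  T0 -> b
  T1 -> a

CYK fill:
  cell(0,0) b: {T0}  orig:{}
  cell(1,1) b: {T0}  orig:{}
  cell(2,2) b: {T0}  orig:{}
  cell(0,1) bb: {A}
  cell(1,2) bb: {A}
  cell(0,2) bbb: {S}

S ∈ T[0,2] ⇒ YES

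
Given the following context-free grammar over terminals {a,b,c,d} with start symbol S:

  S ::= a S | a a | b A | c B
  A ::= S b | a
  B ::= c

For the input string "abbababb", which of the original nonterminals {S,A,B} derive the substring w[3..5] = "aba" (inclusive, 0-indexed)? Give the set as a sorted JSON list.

CNF form of G:
  S -> T0 A | T1 S | T1 T1 | T2 B
  A -> S T0 | a
  B -> c
  T0 -> b
  T1 -> a
  T2 -> c

Fill CYK table bottom-up — only the sub-triangle for w[3..5]:
  T[3,3] 'a' = {A,T1}  orig:{A}
  T[4,4] 'b' = {T0}  orig:{}
  T[5,5] 'a' = {A,T1}  orig:{A}
  T[3,4] 'ab' = ∅
  T[4,5] 'ba' = {S}
  T[3,5] 'aba' = {S}

Original NTs in T[3,5] deriving "aba": ["S"]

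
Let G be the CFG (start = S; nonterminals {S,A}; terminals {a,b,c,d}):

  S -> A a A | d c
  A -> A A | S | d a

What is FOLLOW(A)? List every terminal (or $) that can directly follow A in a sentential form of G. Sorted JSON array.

FIRST sets, iterate to fixpoint:
round 1:
  A via A→d a: +{d}
  S via S→A a A: +{d}
  FIRST(S)={d}  FIRST(A)={d}
round 2: — fixpoint
  FIRST(S)={d}  FIRST(A)={d}

Compute FOLLOW by fixpoint:
FOLLOW(S) := {$}
round 1:
  A→A A: FOLLOW(A) ⊇ FIRST(A) = {d}; new: +{d}
  A→S: FOLLOW(S) ⊇ FOLLOW(A) ⊇ {d}; new: +{d}
  S→A a A: FOLLOW(A) ⊇ FIRST(a) = {a}; new: +{a}
  S→A a A: FOLLOW(A) ⊇ FOLLOW(S) ⊇ {$,d}; new: +{$}
  FOLLOW[S]={$,d}  FOLLOW[A]={$,a,d}
round 2:
  A→S: FOLLOW(S) ⊇ FOLLOW(A) ⊇ {$,a,d}; new: +{a}
  FOLLOW[S]={$,a,d}  FOLLOW[A]={$,a,d}
round 3: (stable)
  FOLLOW[S]={$,a,d}  FOLLOW[A]={$,a,d}

FOLLOW(A) = ["$", "a", "d"]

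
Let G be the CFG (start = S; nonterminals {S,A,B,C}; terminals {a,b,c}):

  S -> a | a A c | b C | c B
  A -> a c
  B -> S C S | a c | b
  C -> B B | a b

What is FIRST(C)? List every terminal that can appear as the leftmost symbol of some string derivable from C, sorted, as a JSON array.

Compute FIRST by fixpoint:
round 1:
  A via A→a c: +{a}
  B via B→a c: +{a}
  B via B→b: +{b}
  C via C→B B: +{a,b}
  S via S→a: +{a}
  S via S→b C: +{b}
  S via S→c B: +{c}
  FIRST(S)={a,b,c}  FIRST(A)={a}  FIRST(B)={a,b}  FIRST(C)={a,b}
round 2:
  B via B→S C S: +{c}
  C via C→B B: +{c}
  FIRST(S)={a,b,c}  FIRST(A)={a}  FIRST(B)={a,b,c}  FIRST(C)={a,b,c}
round 3: — fixpoint
  FIRST(S)={a,b,c}  FIRST(A)={a}  FIRST(B)={a,b,c}  FIRST(C)={a,b,c}

FIRST(C) = ["a", "b", "c"]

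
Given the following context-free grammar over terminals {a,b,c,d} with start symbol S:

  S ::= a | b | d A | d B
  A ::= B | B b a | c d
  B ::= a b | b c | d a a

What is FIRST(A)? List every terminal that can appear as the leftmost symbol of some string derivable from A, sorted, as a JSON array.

Compute FIRST by fixpoint:
pass 1:
  A via A→c d: +{c}
  B via B→a b: +{a}
  B via B→b c: +{b}
  B via B→d a a: +{d}
  S via S→a: +{a}
  S via S→b: +{b}
  S via S→d A: +{d}
  FIRST[S]={a,b,d}  FIRST[A]={c}  FIRST[B]={a,b,d}
pass 2:
  A via A→B: +{a,b,d}
  FIRST[S]={a,b,d}  FIRST[A]={a,b,c,d}  FIRST[B]={a,b,d}
pass 3: (stable)
  FIRST[S]={a,b,d}  FIRST[A]={a,b,c,d}  FIRST[B]={a,b,d}

FIRST(A) = ["a", "b", "c", "d"]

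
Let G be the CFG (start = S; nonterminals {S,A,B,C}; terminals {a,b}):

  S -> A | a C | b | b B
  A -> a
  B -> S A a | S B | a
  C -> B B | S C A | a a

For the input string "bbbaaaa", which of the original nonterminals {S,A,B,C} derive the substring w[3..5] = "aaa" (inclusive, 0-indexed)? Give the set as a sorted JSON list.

Convert to CNF:
  S -> T0 C | T1 B | a | b
  A -> a
  B -> S B | S X2 | a
  C -> B B | S X3 | T0 T0
  T0 -> a
  T1 -> b
  X2 -> A T0
  X3 -> C A

Fill CYK table bottom-up — only the sub-triangle for w[3..5]:
  [3..3]={A,B,S,T0}  "a"  orig:{A,B,S}
  [4..4]={A,B,S,T0}  "a"  orig:{A,B,S}
  [5..5]={A,B,S,T0}  "a"  orig:{A,B,S}
  [3..4]={B,C,X2}  "aa"  orig:{B,C}
  [4..5]={B,C,X2}  "aa"  orig:{B,C}
  [3..5]={B,C,S,X3}  "aaa"  orig:{B,C,S}

Original NTs in T[3,5] deriving "aaa": ["B", "C", "S"]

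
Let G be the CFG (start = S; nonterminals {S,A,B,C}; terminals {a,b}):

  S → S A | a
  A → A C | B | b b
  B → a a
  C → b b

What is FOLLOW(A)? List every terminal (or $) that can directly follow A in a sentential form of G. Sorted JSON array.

Compute FIRST by fixpoint:
iter 1:
  A via A→b b: +{b}
  B via B→a a: +{a}
  C via C→b b: +{b}
  S via S→a: +{a}
  FIRST[S]={a}  FIRST[A]={b}  FIRST[B]={a}  FIRST[C]={b}
iter 2:
  A via A→B: +{a}
  FIRST[S]={a}  FIRST[A]={a,b}  FIRST[B]={a}  FIRST[C]={b}
iter 3: (stable)
  FIRST[S]={a}  FIRST[A]={a,b}  FIRST[B]={a}  FIRST[C]={b}

Compute FOLLOW by fixpoint:
seed FOLLOW(S) with $
round 1:
  A→A C: FOLLOW(A) ⊇ FIRST(C) = {b}; new: +{b}
  A→A C: FOLLOW(C) ⊇ FOLLOW(A) ⊇ {b}; new: +{b}
  A→B: FOLLOW(B) ⊇ FOLLOW(A) ⊇ {b}; new: +{b}
  S→S A: FOLLOW(S) ⊇ FIRST(A) = {a,b}; new: +{a,b}
  S→S A: FOLLOW(A) ⊇ FOLLOW(S) ⊇ {$,a,b}; new: +{$,a}
  FOLLOW(S)={$,a,b}  FOLLOW(A)={$,a,b}  FOLLOW(B)={b}  FOLLOW(C)={b}
round 2:
  A→A C: FOLLOW(C) ⊇ FOLLOW(A) ⊇ {$,a,b}; new: +{$,a}
  A→B: FOLLOW(B) ⊇ FOLLOW(A) ⊇ {$,a,b}; new: +{$,a}
  FOLLOW(S)={$,a,b}  FOLLOW(A)={$,a,b}  FOLLOW(B)={$,a,b}  FOLLOW(C)={$,a,b}
round 3: (no change)
  FOLLOW(S)={$,a,b}  FOLLOW(A)={$,a,b}  FOLLOW(B)={$,a,b}  FOLLOW(C)={$,a,b}

FOLLOW(A) = ["$", "a", "b"]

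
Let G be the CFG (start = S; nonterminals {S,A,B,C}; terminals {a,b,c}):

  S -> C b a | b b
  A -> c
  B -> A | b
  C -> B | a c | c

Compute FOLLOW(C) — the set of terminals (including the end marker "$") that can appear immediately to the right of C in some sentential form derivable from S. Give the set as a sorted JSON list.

FIRST sets, iterate to fixpoint:
pass 1:
  A via A→c: +{c}
  B via B→A: +{c}
  B via B→b: +{b}
  C via C→B: +{b,c}
  C via C→a c: +{a}
  S via S→C b a: +{a,b,c}
  FIRST(S)={a,b,c}  FIRST(A)={c}  FIRST(B)={b,c}  FIRST(C)={a,b,c}
pass 2: (stable)
  FIRST(S)={a,b,c}  FIRST(A)={c}  FIRST(B)={b,c}  FIRST(C)={a,b,c}

FOLLOW iteration:
FOLLOW(S) := {$}
iter 1:
  S→C b a: FOLLOW(C) ⊇ FIRST(b) = {b}; new: +{b}
  FOLLOW(S)={$}  FOLLOW(A)={}  FOLLOW(B)={}  FOLLOW(C)={b}
iter 2:
  C→B: FOLLOW(B) ⊇ FOLLOW(C) ⊇ {b}; new: +{b}
  FOLLOW(S)={$}  FOLLOW(A)={}  FOLLOW(B)={b}  FOLLOW(C)={b}
iter 3:
  B→A: FOLLOW(A) ⊇ FOLLOW(B) ⊇ {b}; new: +{b}
  FOLLOW(S)={$}  FOLLOW(A)={b}  FOLLOW(B)={b}  FOLLOW(C)={b}
iter 4: (stable)
  FOLLOW(S)={$}  FOLLOW(A)={b}  FOLLOW(B)={b}  FOLLOW(C)={b}

FOLLOW(C) = ["b"]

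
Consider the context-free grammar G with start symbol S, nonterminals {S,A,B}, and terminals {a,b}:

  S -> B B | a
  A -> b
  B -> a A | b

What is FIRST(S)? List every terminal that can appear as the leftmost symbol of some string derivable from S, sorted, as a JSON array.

Compute FIRST by fixpoint:
[1]
  A via A→b: +{b}
  B via B→a A: +{a}
  B via B→b: +{b}
  S via S→B B: +{a,b}
  FIRST(S)={a,b}  FIRST(A)={b}  FIRST(B)={a,b}
[2] (stable)
  FIRST(S)={a,b}  FIRST(A)={b}  FIRST(B)={a,b}

FIRST(S) = ["a", "b"]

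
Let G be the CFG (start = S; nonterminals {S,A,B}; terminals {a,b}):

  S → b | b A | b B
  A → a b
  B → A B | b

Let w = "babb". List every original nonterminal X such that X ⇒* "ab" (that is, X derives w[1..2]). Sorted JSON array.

CNF form of G:
  S -> T1 A | T1 B | b
  A -> T0 T1
  B -> A B | b
  T0 -> a
  T1 -> b

CYK table (by increasing span), restricted to cells inside w[1..2]:
  [1..1]={T0}  "a"  orig:{}
  [2..2]={B,S,T1}  "b"  orig:{B,S}
  [1..2]={A}  "ab"

Original NTs in T[1,2] deriving "ab": ["A"]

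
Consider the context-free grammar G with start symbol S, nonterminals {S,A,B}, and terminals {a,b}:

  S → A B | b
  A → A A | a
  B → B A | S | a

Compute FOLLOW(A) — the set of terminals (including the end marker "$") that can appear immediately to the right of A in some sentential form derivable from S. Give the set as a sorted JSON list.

Compute FIRST by fixpoint:
iter 1:
  A via A→a: +{a}
  B via B→a: +{a}
  S via S→A B: +{a}
  S via S→b: +{b}
  FIRST(S)={a,b}  FIRST(A)={a}  FIRST(B)={a}
iter 2:
  B via B→S: +{b}
  FIRST(S)={a,b}  FIRST(A)={a}  FIRST(B)={a,b}
iter 3: (no change)
  FIRST(S)={a,b}  FIRST(A)={a}  FIRST(B)={a,b}

Compute FOLLOW by fixpoint:
initialize: $ ∈ FOLLOW(S)
pass 1:
  A→A A: FOLLOW(A) ⊇ FIRST(A) = {a}; new: +{a}
  B→B A: FOLLOW(B) ⊇ FIRST(A) = {a}; new: +{a}
  B→S: FOLLOW(S) ⊇ FOLLOW(B) ⊇ {a}; new: +{a}
  S→A B: FOLLOW(A) ⊇ FIRST(B) = {a,b}; new: +{b}
  S→A B: FOLLOW(B) ⊇ FOLLOW(S) ⊇ {$,a}; new: +{$}
  FOLLOW(S)={$,a}  FOLLOW(A)={a,b}  FOLLOW(B)={$,a}
pass 2:
  B→B A: FOLLOW(A) ⊇ FOLLOW(B) ⊇ {$,a}; new: +{$}
  FOLLOW(S)={$,a}  FOLLOW(A)={$,a,b}  FOLLOW(B)={$,a}
pass 3: (stable)
  FOLLOW(S)={$,a}  FOLLOW(A)={$,a,b}  FOLLOW(B)={$,a}

FOLLOW(A) = ["$", "a", "b"]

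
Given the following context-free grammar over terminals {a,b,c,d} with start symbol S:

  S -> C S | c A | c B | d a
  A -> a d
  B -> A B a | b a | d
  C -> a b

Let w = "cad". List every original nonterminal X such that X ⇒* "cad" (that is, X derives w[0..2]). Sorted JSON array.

CNF form of G:
  S -> C S | T1 T0 | T3 A | T3 B
  A -> T0 T1
  B -> A X4 | T2 T0 | d
  C -> T0 T2
  T0 -> a
  T1 -> d
  T2 -> b
  T3 -> c
  X4 -> B T0

CYK table (by increasing span) — only the sub-triangle for w[0..2]:
  cell(0,0) c: {T3}  orig:{}
  cell(1,1) a: {T0}  orig:{}
  cell(2,2) d: {B,T1}  orig:{B}
  cell(0,1) ca: ∅
  cell(1,2) ad: {A}
  cell(0,2) cad: {S}

Original NTs in T[0,2] deriving "cad": ["S"]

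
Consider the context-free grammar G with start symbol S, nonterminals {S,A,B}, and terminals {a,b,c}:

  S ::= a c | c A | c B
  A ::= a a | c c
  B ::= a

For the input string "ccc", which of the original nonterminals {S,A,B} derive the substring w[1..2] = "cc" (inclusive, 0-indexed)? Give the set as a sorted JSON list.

CNF form of G:
  S -> T0 T1 | T1 A | T1 B
  A -> T0 T0 | T1 T1
  B -> a
  T0 -> a
  T1 -> c

CYK table (by increasing span) (cells [i..j] with 1 ≤ i ≤ j ≤ 2 only):
  cell(1,1) c: {T1}  orig:{}
  cell(2,2) c: {T1}  orig:{}
  cell(1,2) cc: {A}

Original NTs in T[1,2] deriving "cc": ["A"]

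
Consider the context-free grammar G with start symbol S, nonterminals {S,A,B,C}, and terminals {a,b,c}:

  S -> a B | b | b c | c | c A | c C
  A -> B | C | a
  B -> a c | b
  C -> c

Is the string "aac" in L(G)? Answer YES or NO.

CNF form of G:
  S -> T0 B | T1 A | T1 C | T2 T1 | b | c
  A -> T0 T1 | a | b | c
  B -> T0 T1 | b
  C -> c
  T0 -> a
  T1 -> c
  T2 -> b

Fill CYK table bottom-up:
  [0..0]={A,T0}  "a"  orig:{A}
  [1..1]={A,T0}  "a"  orig:{A}
  [2..2]={A,C,S,T1}  "c"  orig:{A,C,S}
  [0..1]=∅  "aa"
  [1..2]={A,B}  "ac"
  [0..2]={S}  "aac"

S ∈ T[0,2] ⇒ YES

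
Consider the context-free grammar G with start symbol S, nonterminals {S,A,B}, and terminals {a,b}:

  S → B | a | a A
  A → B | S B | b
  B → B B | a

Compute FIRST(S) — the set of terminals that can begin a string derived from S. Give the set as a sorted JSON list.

FIRST sets, iterate to fixpoint:
iter 1:
  A via A→b: +{b}
  B via B→a: +{a}
  S via S→B: +{a}
  S: {a}  A: {b}  B: {a}
iter 2:
  A via A→B: +{a}
  S: {a}  A: {a,b}  B: {a}
iter 3: done
  S: {a}  A: {a,b}  B: {a}

FIRST(S) = ["a"]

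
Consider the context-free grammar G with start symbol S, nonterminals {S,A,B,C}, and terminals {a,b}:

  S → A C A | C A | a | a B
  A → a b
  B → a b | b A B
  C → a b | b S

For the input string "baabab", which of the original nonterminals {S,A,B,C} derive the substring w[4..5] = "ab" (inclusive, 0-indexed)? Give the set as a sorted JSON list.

Convert to CNF:
  S -> A X3 | C A | T0 B | a
  A -> T0 T1
  B -> T0 T1 | T1 X2
  C -> T0 T1 | T1 S
  T0 -> a
  T1 -> b
  X2 -> A B
  X3 -> C A

CYK fill — only the sub-triangle for w[4..5]:
  cell(4,4) a: {S,T0}  orig:{S}
  cell(5,5) b: {T1}  orig:{}
  cell(4,5) ab: {A,B,C}

Original NTs in T[4,5] deriving "ab": ["A", "B", "C"]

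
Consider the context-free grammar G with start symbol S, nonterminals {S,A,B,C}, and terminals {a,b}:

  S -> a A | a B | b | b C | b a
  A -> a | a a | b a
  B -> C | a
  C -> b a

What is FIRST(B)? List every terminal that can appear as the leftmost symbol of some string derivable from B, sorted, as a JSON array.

Compute FIRST by fixpoint:
iter 1:
  A via A→a: +{a}
  A via A→b a: +{b}
  B via B→a: +{a}
  C via C→b a: +{b}
  S via S→a A: +{a}
  S via S→b: +{b}
  S: {a,b}  A: {a,b}  B: {a}  C: {b}
iter 2:
  B via B→C: +{b}
  S: {a,b}  A: {a,b}  B: {a,b}  C: {b}
iter 3: — fixpoint
  S: {a,b}  A: {a,b}  B: {a,b}  C: {b}

FIRST(B) = ["a", "b"]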